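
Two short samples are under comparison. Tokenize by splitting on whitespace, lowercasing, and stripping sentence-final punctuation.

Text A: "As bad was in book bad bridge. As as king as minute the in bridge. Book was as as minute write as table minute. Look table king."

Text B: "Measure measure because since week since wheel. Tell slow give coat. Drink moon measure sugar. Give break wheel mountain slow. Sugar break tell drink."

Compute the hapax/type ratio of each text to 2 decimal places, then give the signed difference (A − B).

-0.11

A: hapax=3, V=12, ratio=0.25
B: hapax=5, V=14, ratio=0.36
Difference = 0.25 − 0.36 = -0.11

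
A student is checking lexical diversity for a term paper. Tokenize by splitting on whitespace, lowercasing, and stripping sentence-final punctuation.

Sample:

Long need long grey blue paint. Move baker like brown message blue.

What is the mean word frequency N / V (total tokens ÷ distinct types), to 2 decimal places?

N = 12 tokens, V = 10 types.
Mean frequency = N / V = 12 / 10 = 1.20

1.20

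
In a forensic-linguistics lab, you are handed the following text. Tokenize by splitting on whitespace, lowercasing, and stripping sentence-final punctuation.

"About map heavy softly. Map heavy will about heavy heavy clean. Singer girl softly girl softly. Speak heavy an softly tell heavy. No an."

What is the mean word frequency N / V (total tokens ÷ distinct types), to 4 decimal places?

N = 24 tokens, V = 12 types.
Mean frequency = N / V = 24 / 12 = 2.0000

2.0000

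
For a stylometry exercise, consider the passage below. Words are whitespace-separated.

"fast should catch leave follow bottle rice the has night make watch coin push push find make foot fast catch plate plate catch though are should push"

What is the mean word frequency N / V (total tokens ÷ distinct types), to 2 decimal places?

N = 27 tokens, V = 19 types.
Mean frequency = N / V = 27 / 19 = 1.42

1.42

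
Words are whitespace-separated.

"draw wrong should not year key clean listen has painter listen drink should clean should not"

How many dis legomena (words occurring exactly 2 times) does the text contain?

Frequencies: should:3, not:2, clean:2, listen:2, draw:1, wrong:1, year:1, key:1, has:1, painter:1, drink:1
Words with frequency 2: clean, listen, not

3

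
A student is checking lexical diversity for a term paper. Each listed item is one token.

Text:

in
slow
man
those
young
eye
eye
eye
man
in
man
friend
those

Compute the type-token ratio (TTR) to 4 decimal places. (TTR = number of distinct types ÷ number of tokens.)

N = 13 tokens, V = 7 types.
TTR = V / N = 7 / 13 = 0.5385

0.5385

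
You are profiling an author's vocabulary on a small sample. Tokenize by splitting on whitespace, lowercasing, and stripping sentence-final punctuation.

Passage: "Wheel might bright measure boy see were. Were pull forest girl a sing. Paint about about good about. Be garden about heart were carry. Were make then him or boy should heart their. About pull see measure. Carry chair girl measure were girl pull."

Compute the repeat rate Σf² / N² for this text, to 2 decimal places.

0.06

Frequencies: were:5, about:5, measure:3, pull:3, girl:3, boy:2, see:2, heart:2, carry:2, wheel:1, might:1, bright:1, forest:1, a:1, sing:1, paint:1, good:1, be:1, garden:1, make:1, … (6 more, each freq 1)
Σf² = 110; N² = 1936
Repeat rate = 110 / 1936 = 0.06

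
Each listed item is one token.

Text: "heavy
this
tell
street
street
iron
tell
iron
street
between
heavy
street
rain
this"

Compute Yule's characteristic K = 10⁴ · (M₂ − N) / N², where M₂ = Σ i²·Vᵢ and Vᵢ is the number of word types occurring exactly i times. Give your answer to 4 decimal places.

Frequencies: street:4, heavy:2, this:2, tell:2, iron:2, between:1, rain:1
N = 14. Frequency spectrum: V_1=2, V_2=4, V_4=1
M₂ = 1²·2 + 2²·4 + 4²·1 = 34
K = 10000 × (34 − 14) / 14² = 1020.4082

1020.4082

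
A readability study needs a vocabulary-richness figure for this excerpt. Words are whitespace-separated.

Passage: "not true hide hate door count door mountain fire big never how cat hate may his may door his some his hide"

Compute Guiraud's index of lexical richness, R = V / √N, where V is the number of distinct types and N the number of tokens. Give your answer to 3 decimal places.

3.198

N = 22, V = 15.
√N = 4.690416
R = 15 / 4.690416 = 3.198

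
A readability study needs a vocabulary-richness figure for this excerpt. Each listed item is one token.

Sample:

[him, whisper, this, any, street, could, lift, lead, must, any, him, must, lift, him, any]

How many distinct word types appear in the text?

9

Distinct types: {any, could, him, lead, lift, must, street, this, whisper}
V = 9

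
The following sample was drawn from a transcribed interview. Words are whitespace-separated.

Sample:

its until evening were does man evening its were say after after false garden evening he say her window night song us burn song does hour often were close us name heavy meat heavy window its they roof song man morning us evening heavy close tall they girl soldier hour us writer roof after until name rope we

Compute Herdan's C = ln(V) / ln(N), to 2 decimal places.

0.85

N = 58, V = 32.
ln(V) = 3.465736, ln(N) = 4.060443
C = 3.465736 / 4.060443 = 0.85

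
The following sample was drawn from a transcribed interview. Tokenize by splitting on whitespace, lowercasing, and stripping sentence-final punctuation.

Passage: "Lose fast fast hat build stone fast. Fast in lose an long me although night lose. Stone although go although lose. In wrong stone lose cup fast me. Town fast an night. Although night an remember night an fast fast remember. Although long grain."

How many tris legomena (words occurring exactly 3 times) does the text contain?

Frequencies: fast:8, lose:5, although:5, an:4, night:4, stone:3, in:2, long:2, me:2, remember:2, hat:1, build:1, go:1, wrong:1, cup:1, town:1, grain:1
Words with frequency 3: stone

1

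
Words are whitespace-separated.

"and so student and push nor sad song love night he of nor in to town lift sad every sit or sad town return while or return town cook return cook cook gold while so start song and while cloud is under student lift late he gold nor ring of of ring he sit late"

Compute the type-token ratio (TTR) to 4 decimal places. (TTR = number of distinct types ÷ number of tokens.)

0.5091

N = 55 tokens, V = 28 types.
TTR = V / N = 28 / 55 = 0.5091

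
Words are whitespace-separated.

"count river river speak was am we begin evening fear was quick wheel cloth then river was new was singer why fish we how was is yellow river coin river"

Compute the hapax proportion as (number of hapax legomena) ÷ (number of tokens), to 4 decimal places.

0.6000

Frequencies: river:5, was:5, we:2, count:1, speak:1, am:1, begin:1, evening:1, fear:1, quick:1, wheel:1, cloth:1, then:1, new:1, singer:1, why:1, fish:1, how:1, is:1, yellow:1, … (1 more, each freq 1)
Hapax count = 18; token count = 30.
Ratio = 18 / 30 = 0.6000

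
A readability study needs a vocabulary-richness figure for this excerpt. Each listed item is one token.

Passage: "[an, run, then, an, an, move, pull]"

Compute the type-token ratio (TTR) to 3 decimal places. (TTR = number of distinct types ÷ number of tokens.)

0.714

N = 7 tokens, V = 5 types.
TTR = V / N = 5 / 7 = 0.714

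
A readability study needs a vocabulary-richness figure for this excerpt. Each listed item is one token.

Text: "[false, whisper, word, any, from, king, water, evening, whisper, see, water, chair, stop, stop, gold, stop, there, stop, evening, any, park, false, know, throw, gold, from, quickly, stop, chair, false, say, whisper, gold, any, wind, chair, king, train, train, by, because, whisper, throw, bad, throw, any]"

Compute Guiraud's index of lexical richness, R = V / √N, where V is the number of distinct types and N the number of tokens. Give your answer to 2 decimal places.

N = 46, V = 23.
√N = 6.782330
R = 23 / 6.782330 = 3.39

3.39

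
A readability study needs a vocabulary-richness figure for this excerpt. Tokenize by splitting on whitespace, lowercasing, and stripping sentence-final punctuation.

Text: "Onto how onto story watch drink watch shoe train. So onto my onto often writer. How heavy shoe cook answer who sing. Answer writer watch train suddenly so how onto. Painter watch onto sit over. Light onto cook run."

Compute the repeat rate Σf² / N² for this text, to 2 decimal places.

0.07

Frequencies: onto:7, watch:4, how:3, shoe:2, train:2, so:2, writer:2, cook:2, answer:2, story:1, drink:1, my:1, often:1, heavy:1, who:1, sing:1, suddenly:1, painter:1, sit:1, over:1, … (2 more, each freq 1)
Σf² = 111; N² = 1521
Repeat rate = 111 / 1521 = 0.07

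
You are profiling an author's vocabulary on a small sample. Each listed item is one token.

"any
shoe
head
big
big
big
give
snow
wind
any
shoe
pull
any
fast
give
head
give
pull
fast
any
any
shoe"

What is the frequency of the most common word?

Frequencies: any:5, shoe:3, big:3, give:3, head:2, pull:2, fast:2, snow:1, wind:1
Most common: 'any' with frequency 5.

5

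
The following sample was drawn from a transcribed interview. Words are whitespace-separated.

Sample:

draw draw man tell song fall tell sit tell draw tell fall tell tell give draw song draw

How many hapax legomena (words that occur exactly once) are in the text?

Frequencies: tell:6, draw:5, song:2, fall:2, man:1, sit:1, give:1
Hapax (freq=1): give, man, sit

3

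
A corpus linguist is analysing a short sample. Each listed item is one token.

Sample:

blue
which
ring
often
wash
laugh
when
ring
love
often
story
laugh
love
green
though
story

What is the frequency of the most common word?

2

Frequencies: ring:2, often:2, laugh:2, love:2, story:2, blue:1, which:1, wash:1, when:1, green:1, though:1
Most common: 'ring' with frequency 2.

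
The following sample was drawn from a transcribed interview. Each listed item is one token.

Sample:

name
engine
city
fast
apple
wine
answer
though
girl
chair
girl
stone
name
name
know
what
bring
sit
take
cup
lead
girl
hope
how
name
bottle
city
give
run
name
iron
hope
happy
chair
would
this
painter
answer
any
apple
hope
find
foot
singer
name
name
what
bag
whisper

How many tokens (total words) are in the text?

Tokens: name, engine, city, fast, apple, wine, answer, though, girl, chair, girl, stone, name, name, know, what, bring, sit, take, cup, lead, girl, hope, how, name, bottle, city, give, run, name, iron, hope, happy, chair, would, this, painter, answer, any, apple, hope, find, foot, singer, name, name, what, bag, whisper
N = 49

49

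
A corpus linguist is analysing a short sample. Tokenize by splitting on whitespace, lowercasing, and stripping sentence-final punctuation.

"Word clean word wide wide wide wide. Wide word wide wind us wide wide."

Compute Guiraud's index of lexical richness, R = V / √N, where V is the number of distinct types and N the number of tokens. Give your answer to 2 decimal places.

N = 14, V = 5.
√N = 3.741657
R = 5 / 3.741657 = 1.34

1.34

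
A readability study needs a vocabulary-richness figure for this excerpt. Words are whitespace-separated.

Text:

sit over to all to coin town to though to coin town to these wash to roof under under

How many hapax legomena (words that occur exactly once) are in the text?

7

Frequencies: to:6, coin:2, town:2, under:2, sit:1, over:1, all:1, though:1, these:1, wash:1, roof:1
Hapax (freq=1): all, over, roof, sit, these, though, wash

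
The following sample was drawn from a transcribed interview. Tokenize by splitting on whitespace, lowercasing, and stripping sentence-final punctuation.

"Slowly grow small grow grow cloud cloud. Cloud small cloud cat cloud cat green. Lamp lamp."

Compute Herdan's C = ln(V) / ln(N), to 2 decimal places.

0.70

N = 16, V = 7.
ln(V) = 1.945910, ln(N) = 2.772589
C = 1.945910 / 2.772589 = 0.70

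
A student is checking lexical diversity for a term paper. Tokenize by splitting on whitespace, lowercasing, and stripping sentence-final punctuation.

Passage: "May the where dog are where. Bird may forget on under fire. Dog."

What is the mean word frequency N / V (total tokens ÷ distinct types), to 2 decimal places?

N = 13 tokens, V = 10 types.
Mean frequency = N / V = 13 / 10 = 1.30

1.30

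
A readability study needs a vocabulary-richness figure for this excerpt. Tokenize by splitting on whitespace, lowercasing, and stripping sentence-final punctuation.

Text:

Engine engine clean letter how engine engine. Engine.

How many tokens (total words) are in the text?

8

Tokens: engine, engine, clean, letter, how, engine, engine, engine
N = 8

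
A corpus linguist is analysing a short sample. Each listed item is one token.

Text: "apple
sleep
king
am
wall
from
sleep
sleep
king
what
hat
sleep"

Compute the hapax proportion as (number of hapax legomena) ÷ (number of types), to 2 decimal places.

0.75

Frequencies: sleep:4, king:2, apple:1, am:1, wall:1, from:1, what:1, hat:1
Hapax count = 6; type count = 8.
Ratio = 6 / 8 = 0.75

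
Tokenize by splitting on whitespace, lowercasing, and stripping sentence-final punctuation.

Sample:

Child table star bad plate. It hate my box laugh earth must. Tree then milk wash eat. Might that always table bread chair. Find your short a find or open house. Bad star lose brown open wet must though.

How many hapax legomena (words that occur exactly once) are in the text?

27

Frequencies: table:2, star:2, bad:2, must:2, find:2, open:2, child:1, plate:1, it:1, hate:1, my:1, box:1, laugh:1, earth:1, tree:1, then:1, milk:1, wash:1, eat:1, might:1, … (13 more, each freq 1)
Hapax (freq=1): a, always, box, bread, brown, chair, child, earth, eat, hate, house, it, laugh, lose, might, milk, my, or, plate, short, that, then, though, tree, wash, wet, your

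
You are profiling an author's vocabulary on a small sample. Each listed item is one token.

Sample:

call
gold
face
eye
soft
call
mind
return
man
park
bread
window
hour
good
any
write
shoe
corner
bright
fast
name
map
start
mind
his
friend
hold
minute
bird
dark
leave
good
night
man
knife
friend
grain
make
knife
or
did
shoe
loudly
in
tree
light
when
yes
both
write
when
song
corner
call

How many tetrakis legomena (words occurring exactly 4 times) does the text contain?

0

Frequencies: call:3, mind:2, man:2, good:2, write:2, shoe:2, corner:2, friend:2, knife:2, when:2, gold:1, face:1, eye:1, soft:1, return:1, park:1, bread:1, window:1, hour:1, any:1, … (23 more, each freq 1)
Words with frequency 4: (none)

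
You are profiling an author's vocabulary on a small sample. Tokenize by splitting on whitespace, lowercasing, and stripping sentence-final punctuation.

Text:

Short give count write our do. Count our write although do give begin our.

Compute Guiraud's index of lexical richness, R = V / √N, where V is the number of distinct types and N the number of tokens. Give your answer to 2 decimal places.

2.14

N = 14, V = 8.
√N = 3.741657
R = 8 / 3.741657 = 2.14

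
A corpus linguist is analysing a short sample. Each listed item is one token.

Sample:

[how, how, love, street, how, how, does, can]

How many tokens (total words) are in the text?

8

Tokens: how, how, love, street, how, how, does, can
N = 8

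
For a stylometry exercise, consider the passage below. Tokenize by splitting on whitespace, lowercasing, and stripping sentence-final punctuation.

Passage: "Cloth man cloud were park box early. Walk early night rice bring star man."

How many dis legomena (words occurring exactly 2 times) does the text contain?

Frequencies: man:2, early:2, cloth:1, cloud:1, were:1, park:1, box:1, walk:1, night:1, rice:1, bring:1, star:1
Words with frequency 2: early, man

2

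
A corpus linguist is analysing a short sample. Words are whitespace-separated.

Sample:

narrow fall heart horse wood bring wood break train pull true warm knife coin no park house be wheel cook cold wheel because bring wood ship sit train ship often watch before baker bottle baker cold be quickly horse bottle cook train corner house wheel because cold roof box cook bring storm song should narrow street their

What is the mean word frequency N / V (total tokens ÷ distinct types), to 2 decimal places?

1.54

N = 57 tokens, V = 37 types.
Mean frequency = N / V = 57 / 37 = 1.54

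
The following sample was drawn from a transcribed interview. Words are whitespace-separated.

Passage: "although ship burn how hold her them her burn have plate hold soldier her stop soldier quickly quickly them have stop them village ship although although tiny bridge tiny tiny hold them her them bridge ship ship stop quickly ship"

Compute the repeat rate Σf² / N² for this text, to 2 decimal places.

0.08

Frequencies: ship:5, them:5, her:4, although:3, hold:3, stop:3, quickly:3, tiny:3, burn:2, have:2, soldier:2, bridge:2, how:1, plate:1, village:1
Σf² = 130; N² = 1600
Repeat rate = 130 / 1600 = 0.08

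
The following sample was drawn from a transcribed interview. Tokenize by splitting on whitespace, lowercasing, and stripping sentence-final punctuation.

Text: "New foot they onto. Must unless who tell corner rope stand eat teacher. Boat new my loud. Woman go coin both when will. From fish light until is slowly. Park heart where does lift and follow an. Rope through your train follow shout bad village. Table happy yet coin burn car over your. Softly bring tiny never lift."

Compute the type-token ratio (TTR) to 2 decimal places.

N = 58 tokens, V = 52 types.
TTR = V / N = 52 / 58 = 0.90

0.90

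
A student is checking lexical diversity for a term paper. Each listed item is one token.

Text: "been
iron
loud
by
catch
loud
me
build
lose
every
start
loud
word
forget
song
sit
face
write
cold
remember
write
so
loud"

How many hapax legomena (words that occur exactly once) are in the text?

17

Frequencies: loud:4, write:2, been:1, iron:1, by:1, catch:1, me:1, build:1, lose:1, every:1, start:1, word:1, forget:1, song:1, sit:1, face:1, cold:1, remember:1, so:1
Hapax (freq=1): been, build, by, catch, cold, every, face, forget, iron, lose, me, remember, sit, so, song, start, word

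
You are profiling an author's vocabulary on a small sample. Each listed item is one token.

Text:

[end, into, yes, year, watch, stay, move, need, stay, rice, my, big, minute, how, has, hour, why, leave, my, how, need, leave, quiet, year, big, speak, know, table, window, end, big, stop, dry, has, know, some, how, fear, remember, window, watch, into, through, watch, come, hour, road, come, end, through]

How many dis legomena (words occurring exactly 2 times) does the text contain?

12

Frequencies: end:3, watch:3, big:3, how:3, into:2, year:2, stay:2, need:2, my:2, has:2, hour:2, leave:2, know:2, window:2, through:2, come:2, yes:1, move:1, rice:1, minute:1, … (10 more, each freq 1)
Words with frequency 2: come, has, hour, into, know, leave, my, need, stay, through, window, year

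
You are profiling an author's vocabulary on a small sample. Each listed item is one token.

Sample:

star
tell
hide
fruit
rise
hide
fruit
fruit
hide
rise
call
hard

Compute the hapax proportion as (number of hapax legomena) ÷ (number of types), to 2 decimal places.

0.57

Frequencies: hide:3, fruit:3, rise:2, star:1, tell:1, call:1, hard:1
Hapax count = 4; type count = 7.
Ratio = 4 / 7 = 0.57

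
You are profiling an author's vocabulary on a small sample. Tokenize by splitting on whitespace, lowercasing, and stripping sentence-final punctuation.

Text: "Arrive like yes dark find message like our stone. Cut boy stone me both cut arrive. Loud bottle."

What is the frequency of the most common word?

Frequencies: arrive:2, like:2, stone:2, cut:2, yes:1, dark:1, find:1, message:1, our:1, boy:1, me:1, both:1, loud:1, bottle:1
Most common: 'arrive' with frequency 2.

2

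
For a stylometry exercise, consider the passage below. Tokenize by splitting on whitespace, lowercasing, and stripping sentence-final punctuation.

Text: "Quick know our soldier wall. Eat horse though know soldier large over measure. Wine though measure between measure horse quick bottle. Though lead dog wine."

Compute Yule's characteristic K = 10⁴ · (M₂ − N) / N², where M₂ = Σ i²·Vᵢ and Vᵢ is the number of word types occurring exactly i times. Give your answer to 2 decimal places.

Frequencies: though:3, measure:3, quick:2, know:2, soldier:2, horse:2, wine:2, our:1, wall:1, eat:1, large:1, over:1, between:1, bottle:1, lead:1, dog:1
N = 25. Frequency spectrum: V_1=9, V_2=5, V_3=2
M₂ = 1²·9 + 2²·5 + 3²·2 = 47
K = 10000 × (47 − 25) / 25² = 352.00

352.00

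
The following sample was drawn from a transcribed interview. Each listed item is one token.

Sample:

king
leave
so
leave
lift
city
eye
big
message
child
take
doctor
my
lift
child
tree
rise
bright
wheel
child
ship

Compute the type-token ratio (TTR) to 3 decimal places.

0.810

N = 21 tokens, V = 17 types.
TTR = V / N = 17 / 21 = 0.810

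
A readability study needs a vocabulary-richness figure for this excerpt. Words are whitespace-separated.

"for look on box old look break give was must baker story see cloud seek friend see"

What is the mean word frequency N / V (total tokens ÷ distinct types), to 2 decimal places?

N = 17 tokens, V = 15 types.
Mean frequency = N / V = 17 / 15 = 1.13

1.13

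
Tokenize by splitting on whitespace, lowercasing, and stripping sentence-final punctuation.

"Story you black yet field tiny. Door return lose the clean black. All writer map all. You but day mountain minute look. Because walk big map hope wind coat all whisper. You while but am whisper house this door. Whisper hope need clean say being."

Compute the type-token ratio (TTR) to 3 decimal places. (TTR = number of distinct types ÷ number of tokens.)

N = 45 tokens, V = 33 types.
TTR = V / N = 33 / 45 = 0.733

0.733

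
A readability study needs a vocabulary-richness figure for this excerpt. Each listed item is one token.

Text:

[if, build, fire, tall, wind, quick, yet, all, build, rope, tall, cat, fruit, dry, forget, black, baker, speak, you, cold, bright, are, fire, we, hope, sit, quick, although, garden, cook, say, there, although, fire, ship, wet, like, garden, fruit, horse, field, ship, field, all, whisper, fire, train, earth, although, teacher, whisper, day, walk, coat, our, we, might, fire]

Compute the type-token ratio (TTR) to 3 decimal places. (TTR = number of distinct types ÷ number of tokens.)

0.724

N = 58 tokens, V = 42 types.
TTR = V / N = 42 / 58 = 0.724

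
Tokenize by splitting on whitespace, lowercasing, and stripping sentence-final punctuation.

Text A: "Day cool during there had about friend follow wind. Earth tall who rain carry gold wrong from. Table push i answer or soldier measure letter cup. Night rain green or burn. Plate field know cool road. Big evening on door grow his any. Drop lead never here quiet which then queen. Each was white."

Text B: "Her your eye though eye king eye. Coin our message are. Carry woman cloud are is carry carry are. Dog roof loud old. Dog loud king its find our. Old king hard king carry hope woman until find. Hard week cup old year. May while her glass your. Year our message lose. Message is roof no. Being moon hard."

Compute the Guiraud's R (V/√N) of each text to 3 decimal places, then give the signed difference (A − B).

2.774

A: V=51, N=54, R=6.940
B: V=32, N=59, R=4.166
Difference = 6.940 − 4.166 = 2.774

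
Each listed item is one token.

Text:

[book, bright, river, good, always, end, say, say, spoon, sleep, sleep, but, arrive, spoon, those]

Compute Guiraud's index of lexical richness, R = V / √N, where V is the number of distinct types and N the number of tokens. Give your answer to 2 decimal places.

N = 15, V = 12.
√N = 3.872983
R = 12 / 3.872983 = 3.10

3.10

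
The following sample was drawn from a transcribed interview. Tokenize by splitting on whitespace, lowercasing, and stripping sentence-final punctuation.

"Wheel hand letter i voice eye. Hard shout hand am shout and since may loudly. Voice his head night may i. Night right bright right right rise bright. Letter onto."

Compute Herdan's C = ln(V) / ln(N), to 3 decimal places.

N = 30, V = 20.
ln(V) = 2.995732, ln(N) = 3.401197
C = 2.995732 / 3.401197 = 0.881

0.881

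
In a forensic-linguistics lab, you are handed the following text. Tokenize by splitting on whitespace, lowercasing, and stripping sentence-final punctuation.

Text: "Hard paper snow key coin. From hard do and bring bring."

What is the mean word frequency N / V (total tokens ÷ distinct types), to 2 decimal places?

N = 11 tokens, V = 9 types.
Mean frequency = N / V = 11 / 9 = 1.22

1.22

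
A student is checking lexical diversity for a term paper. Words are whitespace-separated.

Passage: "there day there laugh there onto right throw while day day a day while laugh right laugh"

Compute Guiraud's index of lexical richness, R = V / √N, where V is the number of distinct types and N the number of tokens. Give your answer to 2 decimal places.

1.94

N = 17, V = 8.
√N = 4.123106
R = 8 / 4.123106 = 1.94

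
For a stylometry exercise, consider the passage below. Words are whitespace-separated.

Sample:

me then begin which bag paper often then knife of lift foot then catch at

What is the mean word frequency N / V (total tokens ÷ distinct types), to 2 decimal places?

N = 15 tokens, V = 13 types.
Mean frequency = N / V = 15 / 13 = 1.15

1.15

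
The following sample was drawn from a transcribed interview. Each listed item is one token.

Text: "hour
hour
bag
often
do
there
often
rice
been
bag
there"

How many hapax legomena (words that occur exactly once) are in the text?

Frequencies: hour:2, bag:2, often:2, there:2, do:1, rice:1, been:1
Hapax (freq=1): been, do, rice

3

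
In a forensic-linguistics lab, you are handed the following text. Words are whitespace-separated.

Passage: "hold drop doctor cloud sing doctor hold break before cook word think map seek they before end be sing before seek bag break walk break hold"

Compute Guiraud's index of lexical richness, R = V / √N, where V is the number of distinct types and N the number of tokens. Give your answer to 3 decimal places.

N = 26, V = 17.
√N = 5.099020
R = 17 / 5.099020 = 3.334

3.334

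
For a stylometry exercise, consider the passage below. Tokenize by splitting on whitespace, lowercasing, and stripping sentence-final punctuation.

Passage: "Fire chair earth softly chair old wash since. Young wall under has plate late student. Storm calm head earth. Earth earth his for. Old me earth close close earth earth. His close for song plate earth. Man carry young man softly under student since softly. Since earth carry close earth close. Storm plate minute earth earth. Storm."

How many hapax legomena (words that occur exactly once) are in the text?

Frequencies: earth:12, close:5, softly:3, since:3, plate:3, storm:3, chair:2, old:2, young:2, under:2, student:2, his:2, for:2, man:2, carry:2, fire:1, wash:1, wall:1, has:1, late:1, … (5 more, each freq 1)
Hapax (freq=1): calm, fire, has, head, late, me, minute, song, wall, wash

10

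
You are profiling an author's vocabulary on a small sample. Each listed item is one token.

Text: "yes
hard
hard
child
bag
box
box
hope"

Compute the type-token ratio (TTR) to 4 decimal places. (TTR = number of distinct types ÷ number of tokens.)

N = 8 tokens, V = 6 types.
TTR = V / N = 6 / 8 = 0.7500

0.7500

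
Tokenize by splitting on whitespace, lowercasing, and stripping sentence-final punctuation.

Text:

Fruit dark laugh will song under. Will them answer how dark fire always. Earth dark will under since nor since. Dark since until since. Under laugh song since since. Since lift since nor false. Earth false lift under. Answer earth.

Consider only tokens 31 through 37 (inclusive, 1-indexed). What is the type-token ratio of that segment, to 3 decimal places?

Segment tokens 31–37: lift, since, nor, false, earth, false, lift
Segment N = 7, segment V = 5.
TTR = 5 / 7 = 0.714

0.714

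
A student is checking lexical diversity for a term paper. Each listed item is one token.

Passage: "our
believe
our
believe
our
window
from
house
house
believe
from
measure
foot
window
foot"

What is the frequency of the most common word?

Frequencies: our:3, believe:3, window:2, from:2, house:2, foot:2, measure:1
Most common: 'our' with frequency 3.

3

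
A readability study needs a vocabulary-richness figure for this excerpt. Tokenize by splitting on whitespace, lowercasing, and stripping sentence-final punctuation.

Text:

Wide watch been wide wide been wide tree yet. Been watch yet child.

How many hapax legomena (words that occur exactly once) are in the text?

2

Frequencies: wide:4, been:3, watch:2, yet:2, tree:1, child:1
Hapax (freq=1): child, tree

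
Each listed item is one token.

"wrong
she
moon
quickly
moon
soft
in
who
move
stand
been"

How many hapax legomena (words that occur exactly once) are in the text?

Frequencies: moon:2, wrong:1, she:1, quickly:1, soft:1, in:1, who:1, move:1, stand:1, been:1
Hapax (freq=1): been, in, move, quickly, she, soft, stand, who, wrong

9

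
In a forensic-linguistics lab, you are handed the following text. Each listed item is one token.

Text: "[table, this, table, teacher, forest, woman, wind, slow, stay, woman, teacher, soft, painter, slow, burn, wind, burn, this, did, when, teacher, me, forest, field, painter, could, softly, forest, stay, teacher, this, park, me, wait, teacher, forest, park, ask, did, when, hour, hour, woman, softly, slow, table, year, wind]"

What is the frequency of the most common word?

Frequencies: teacher:5, forest:4, table:3, this:3, woman:3, wind:3, slow:3, stay:2, painter:2, burn:2, did:2, when:2, me:2, softly:2, park:2, hour:2, soft:1, field:1, could:1, wait:1, … (2 more, each freq 1)
Most common: 'teacher' with frequency 5.

5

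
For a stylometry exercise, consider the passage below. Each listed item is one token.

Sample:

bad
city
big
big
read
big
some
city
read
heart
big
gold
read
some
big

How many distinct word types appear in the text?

7

Distinct types: {bad, big, city, gold, heart, read, some}
V = 7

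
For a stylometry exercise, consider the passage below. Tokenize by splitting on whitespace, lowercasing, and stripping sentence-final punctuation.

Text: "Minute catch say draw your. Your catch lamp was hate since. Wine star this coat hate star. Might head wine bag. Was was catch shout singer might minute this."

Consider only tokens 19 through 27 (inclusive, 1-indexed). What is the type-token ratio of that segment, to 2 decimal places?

0.89

Segment tokens 19–27: head, wine, bag, was, was, catch, shout, singer, might
Segment N = 9, segment V = 8.
TTR = 8 / 9 = 0.89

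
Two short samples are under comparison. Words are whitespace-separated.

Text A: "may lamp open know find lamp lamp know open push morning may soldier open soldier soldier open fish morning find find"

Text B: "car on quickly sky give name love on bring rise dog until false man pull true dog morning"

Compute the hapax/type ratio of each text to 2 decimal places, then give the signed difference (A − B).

-0.66

A: hapax=2, V=9, ratio=0.22
B: hapax=14, V=16, ratio=0.88
Difference = 0.22 − 0.88 = -0.66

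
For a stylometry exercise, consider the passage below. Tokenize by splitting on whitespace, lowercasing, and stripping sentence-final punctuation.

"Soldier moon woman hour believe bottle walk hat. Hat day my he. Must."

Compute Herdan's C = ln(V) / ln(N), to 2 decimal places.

N = 13, V = 12.
ln(V) = 2.484907, ln(N) = 2.564949
C = 2.484907 / 2.564949 = 0.97

0.97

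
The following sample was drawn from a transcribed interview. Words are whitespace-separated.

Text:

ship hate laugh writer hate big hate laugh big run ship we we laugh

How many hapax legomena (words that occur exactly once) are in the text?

Frequencies: hate:3, laugh:3, ship:2, big:2, we:2, writer:1, run:1
Hapax (freq=1): run, writer

2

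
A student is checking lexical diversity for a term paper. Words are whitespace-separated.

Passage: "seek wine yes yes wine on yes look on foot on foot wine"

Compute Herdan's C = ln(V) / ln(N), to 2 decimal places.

0.70

N = 13, V = 6.
ln(V) = 1.791759, ln(N) = 2.564949
C = 1.791759 / 2.564949 = 0.70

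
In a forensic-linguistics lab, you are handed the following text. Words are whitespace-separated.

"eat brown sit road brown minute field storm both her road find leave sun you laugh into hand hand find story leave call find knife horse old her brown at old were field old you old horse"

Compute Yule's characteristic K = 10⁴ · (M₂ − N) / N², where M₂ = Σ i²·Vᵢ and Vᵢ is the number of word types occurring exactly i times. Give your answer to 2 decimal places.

Frequencies: old:4, brown:3, find:3, road:2, field:2, her:2, leave:2, you:2, hand:2, horse:2, eat:1, sit:1, minute:1, storm:1, both:1, sun:1, laugh:1, into:1, story:1, call:1, … (3 more, each freq 1)
N = 37. Frequency spectrum: V_1=13, V_2=7, V_3=2, V_4=1
M₂ = 1²·13 + 2²·7 + 3²·2 + 4²·1 = 75
K = 10000 × (75 − 37) / 37² = 277.57

277.57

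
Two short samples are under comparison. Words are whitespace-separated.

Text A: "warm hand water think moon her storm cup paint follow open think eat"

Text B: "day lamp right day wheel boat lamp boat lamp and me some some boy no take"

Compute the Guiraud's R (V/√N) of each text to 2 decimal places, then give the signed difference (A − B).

0.58

A: V=12, N=13, R=3.33
B: V=11, N=16, R=2.75
Difference = 3.33 − 2.75 = 0.58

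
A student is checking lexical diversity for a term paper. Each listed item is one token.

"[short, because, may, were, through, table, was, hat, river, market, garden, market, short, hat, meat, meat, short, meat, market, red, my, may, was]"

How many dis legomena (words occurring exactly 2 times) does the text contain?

3

Frequencies: short:3, market:3, meat:3, may:2, was:2, hat:2, because:1, were:1, through:1, table:1, river:1, garden:1, red:1, my:1
Words with frequency 2: hat, may, was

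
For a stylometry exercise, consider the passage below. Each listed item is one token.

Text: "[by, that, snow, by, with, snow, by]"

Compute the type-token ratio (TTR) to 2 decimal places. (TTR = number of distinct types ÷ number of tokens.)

0.57

N = 7 tokens, V = 4 types.
TTR = V / N = 4 / 7 = 0.57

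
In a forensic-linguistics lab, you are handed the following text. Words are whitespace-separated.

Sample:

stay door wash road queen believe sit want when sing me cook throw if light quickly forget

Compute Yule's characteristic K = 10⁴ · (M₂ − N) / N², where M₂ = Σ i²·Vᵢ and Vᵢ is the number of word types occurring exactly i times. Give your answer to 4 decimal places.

Frequencies: stay:1, door:1, wash:1, road:1, queen:1, believe:1, sit:1, want:1, when:1, sing:1, me:1, cook:1, throw:1, if:1, light:1, quickly:1, forget:1
N = 17. Frequency spectrum: V_1=17
M₂ = 1²·17 = 17
K = 10000 × (17 − 17) / 17² = 0.0000

0.0000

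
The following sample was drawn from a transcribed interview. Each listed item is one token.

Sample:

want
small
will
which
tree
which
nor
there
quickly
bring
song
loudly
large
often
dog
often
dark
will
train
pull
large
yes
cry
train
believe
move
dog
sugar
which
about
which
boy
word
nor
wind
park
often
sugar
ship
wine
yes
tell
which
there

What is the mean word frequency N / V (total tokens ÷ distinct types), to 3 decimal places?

1.467

N = 44 tokens, V = 30 types.
Mean frequency = N / V = 44 / 30 = 1.467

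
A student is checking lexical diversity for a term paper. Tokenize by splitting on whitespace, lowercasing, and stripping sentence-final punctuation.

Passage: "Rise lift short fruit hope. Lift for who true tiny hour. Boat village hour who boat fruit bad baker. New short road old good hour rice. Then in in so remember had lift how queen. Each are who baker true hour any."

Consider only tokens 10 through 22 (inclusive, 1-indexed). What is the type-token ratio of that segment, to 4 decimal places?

Segment tokens 10–22: tiny, hour, boat, village, hour, who, boat, fruit, bad, baker, new, short, road
Segment N = 13, segment V = 11.
TTR = 11 / 13 = 0.8462

0.8462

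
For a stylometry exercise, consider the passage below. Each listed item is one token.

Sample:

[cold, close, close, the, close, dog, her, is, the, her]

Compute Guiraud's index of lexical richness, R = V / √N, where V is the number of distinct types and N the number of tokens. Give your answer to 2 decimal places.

1.90

N = 10, V = 6.
√N = 3.162278
R = 6 / 3.162278 = 1.90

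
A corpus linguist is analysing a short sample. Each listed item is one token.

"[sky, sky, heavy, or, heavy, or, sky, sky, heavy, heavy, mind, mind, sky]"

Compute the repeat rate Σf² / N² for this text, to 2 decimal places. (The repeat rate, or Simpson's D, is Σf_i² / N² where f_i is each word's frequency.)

Frequencies: sky:5, heavy:4, or:2, mind:2
Σf² = 49; N² = 169
Repeat rate = 49 / 169 = 0.29

0.29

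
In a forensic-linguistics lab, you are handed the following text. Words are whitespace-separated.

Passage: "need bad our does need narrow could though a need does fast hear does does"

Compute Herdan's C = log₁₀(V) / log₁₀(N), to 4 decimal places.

0.8503

N = 15, V = 10.
log₁₀(V) = 1.000000, log₁₀(N) = 1.176091
C = 1.000000 / 1.176091 = 0.8503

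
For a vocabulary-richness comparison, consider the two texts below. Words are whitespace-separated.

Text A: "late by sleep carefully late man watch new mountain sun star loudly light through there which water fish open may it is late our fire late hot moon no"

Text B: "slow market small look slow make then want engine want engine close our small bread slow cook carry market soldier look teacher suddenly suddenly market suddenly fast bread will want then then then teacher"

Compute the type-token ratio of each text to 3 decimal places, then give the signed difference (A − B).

0.368

TTR(A) = 26/29 = 0.897
TTR(B) = 18/34 = 0.529
Difference = 0.897 − 0.529 = 0.368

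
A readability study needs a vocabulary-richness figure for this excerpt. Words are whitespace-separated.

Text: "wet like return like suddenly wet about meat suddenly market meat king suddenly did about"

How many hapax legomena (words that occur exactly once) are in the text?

Frequencies: suddenly:3, wet:2, like:2, about:2, meat:2, return:1, market:1, king:1, did:1
Hapax (freq=1): did, king, market, return

4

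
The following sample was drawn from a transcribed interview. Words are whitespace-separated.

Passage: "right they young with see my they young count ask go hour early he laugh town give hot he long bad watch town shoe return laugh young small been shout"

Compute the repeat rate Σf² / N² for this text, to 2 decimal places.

0.05

Frequencies: young:3, they:2, he:2, laugh:2, town:2, right:1, with:1, see:1, my:1, count:1, ask:1, go:1, hour:1, early:1, give:1, hot:1, long:1, bad:1, watch:1, shoe:1, … (4 more, each freq 1)
Σf² = 44; N² = 900
Repeat rate = 44 / 900 = 0.05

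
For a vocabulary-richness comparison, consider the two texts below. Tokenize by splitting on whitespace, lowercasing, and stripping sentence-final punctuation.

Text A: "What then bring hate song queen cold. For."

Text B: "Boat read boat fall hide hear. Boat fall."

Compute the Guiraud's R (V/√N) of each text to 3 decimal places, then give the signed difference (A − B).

1.060

A: V=8, N=8, R=2.828
B: V=5, N=8, R=1.768
Difference = 2.828 − 1.768 = 1.060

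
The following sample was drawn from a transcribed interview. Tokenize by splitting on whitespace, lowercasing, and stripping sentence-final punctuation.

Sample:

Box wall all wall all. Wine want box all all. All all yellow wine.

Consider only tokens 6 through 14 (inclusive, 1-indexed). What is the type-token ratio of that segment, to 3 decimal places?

Segment tokens 6–14: wine, want, box, all, all, all, all, yellow, wine
Segment N = 9, segment V = 5.
TTR = 5 / 9 = 0.556

0.556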